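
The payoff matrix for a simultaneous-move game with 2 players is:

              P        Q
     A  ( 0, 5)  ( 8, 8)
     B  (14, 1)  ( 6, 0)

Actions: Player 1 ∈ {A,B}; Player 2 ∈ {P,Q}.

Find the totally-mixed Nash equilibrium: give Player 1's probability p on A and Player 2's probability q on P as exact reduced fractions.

p=1/4, q=1/8

P1 indiff ⇒ q·0+(1-q)·8 = q·14+(1-q)·6 ⇒ q(-14) = (1-q)(-2) ⇒ q = 1/8
P2 indiff ⇒ p·5+(1-p)·1 = p·8+(1-p)·0 ⇒ p(-3) = (1-p)(-1) ⇒ p = 1/4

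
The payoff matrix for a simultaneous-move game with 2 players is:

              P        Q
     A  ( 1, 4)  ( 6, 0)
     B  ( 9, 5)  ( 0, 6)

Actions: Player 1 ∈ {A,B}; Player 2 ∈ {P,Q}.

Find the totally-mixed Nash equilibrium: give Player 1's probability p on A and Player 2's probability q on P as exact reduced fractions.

(p,q) = (1/5, 3/7)

P1 indiff ⇒ q·1+(1-q)·6 = q·9+(1-q)·0 ⇒ q(-8) = (1-q)(-6) ⇒ q = 3/7
P2 indiff ⇒ p·4+(1-p)·5 = p·0+(1-p)·6 ⇒ p(4) = (1-p)(1) ⇒ p = 1/5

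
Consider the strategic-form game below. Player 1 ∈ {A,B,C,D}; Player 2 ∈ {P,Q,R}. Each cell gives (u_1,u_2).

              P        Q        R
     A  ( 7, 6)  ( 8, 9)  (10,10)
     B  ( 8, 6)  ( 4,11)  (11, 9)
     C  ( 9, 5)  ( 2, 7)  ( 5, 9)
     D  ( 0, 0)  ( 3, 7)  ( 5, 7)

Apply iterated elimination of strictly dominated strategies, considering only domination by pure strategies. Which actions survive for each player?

P1 drop D (A beats it: P:7>0 Q:8>3 R:10>5)
P2 drop P (Q beats it: A:9>6 B:11>6 C:7>5)
P1 drop C (A beats it: Q:8>2 R:10>5)
P1→{A,B} P2→{Q,R}

IESDS → P1:{A,B} P2:{Q,R}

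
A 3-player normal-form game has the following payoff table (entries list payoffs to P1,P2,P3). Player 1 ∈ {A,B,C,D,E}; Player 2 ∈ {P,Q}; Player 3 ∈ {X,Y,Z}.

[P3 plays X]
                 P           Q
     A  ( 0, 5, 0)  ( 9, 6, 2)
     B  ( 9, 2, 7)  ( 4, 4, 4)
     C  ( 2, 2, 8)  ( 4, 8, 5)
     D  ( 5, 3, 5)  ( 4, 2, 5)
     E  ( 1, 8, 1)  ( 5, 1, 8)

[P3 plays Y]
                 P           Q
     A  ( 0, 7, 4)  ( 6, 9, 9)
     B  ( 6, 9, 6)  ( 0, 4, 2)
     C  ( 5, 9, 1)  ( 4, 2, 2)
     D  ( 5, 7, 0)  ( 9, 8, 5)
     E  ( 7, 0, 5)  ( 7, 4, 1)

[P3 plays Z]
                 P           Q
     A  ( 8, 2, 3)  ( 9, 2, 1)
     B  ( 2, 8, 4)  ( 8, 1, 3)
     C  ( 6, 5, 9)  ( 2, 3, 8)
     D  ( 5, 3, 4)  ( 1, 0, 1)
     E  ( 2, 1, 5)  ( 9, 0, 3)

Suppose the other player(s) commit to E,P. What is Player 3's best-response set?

u_3(X vs E,P) = 1
u_3(Y vs E,P) = 5
u_3(Z vs E,P) = 5
max payoff 5 at {Y,Z}

P3 best: {Y,Z}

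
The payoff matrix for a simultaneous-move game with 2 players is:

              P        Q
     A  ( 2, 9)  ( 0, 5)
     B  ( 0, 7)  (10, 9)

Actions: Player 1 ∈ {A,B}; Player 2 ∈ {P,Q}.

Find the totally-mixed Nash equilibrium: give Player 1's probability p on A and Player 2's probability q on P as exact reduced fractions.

P1 indiff ⇒ q·2+(1-q)·0 = q·0+(1-q)·10 ⇒ q(2) = (1-q)(10) ⇒ q = 5/6
P2 indiff ⇒ p·9+(1-p)·7 = p·5+(1-p)·9 ⇒ p(4) = (1-p)(2) ⇒ p = 1/3

(p,q) = (1/3, 5/6)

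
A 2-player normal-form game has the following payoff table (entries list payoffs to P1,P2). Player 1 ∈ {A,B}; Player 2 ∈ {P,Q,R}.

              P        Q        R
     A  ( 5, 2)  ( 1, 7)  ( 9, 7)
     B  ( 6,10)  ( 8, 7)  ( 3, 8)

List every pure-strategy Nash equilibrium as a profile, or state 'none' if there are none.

NE set: (A,R), (B,P)

(A,P): not NE [P1→B gives 6>5; P2→R gives 7>2]
(A,Q): not NE [P1→B gives 8>1]
(A,R): NE
(B,P): NE
(B,Q): not NE [P2→P gives 10>7]
(B,R): not NE [P1→A gives 9>3; P2→P gives 10>8]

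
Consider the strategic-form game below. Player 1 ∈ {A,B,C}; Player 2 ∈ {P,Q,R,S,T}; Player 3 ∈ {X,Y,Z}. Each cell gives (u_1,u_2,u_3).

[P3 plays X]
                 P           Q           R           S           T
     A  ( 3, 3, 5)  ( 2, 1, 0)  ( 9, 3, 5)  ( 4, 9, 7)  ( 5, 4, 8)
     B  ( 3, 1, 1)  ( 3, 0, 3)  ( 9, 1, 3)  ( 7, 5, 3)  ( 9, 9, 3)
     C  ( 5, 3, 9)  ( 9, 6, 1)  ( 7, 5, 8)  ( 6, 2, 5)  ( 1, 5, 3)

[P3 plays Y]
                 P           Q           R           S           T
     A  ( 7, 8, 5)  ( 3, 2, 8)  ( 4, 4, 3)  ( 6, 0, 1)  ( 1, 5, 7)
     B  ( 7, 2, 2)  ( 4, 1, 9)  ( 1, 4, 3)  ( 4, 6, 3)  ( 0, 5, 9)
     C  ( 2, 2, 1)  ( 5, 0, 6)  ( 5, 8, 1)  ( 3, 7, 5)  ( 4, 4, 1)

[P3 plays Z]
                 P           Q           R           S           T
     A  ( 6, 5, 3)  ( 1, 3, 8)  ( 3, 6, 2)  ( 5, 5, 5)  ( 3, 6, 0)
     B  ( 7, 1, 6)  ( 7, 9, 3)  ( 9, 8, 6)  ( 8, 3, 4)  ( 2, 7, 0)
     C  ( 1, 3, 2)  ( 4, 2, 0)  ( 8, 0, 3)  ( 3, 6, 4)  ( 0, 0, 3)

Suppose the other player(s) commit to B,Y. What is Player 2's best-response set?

argmax u_2 = {S}

u_2(P vs B,Y) = 2
u_2(Q vs B,Y) = 1
u_2(R vs B,Y) = 4
u_2(S vs B,Y) = 6
u_2(T vs B,Y) = 5
max payoff 6 at {S}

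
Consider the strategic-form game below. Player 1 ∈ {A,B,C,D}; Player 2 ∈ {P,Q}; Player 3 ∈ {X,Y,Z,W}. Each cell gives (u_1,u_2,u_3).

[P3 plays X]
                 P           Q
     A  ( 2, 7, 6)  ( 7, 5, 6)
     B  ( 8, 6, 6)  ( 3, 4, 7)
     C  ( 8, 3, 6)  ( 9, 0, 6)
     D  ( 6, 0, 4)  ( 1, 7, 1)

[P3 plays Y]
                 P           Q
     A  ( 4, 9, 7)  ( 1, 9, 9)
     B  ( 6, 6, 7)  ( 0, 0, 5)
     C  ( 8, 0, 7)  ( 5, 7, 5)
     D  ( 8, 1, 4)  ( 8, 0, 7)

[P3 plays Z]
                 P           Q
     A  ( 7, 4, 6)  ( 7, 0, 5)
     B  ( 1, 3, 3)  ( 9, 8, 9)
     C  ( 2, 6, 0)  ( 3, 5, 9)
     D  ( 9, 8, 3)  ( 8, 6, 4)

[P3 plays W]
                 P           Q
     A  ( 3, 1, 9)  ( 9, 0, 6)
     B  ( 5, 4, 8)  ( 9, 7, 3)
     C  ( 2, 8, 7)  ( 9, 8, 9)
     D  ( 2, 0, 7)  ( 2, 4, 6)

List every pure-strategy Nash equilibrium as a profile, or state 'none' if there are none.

Nash profiles: (B,Q,Z), (C,Q,W)

(A,P,X): not NE [P1→C gives 8>2; P3→W gives 9>6]
(A,P,Y): not NE [P1→D gives 8>4; P3→W gives 9>7]
(A,P,Z): not NE [P1→D gives 9>7; P3→W gives 9>6]
(A,P,W): not NE [P1→B gives 5>3]
(A,Q,X): not NE [P1→C gives 9>7; P2→P gives 7>5; P3→Y gives 9>6]
(A,Q,Y): not NE [P1→D gives 8>1]
(A,Q,Z): not NE [P1→B gives 9>7; P2→P gives 4>0; P3→Y gives 9>5]
(A,Q,W): not NE [P2→P gives 1>0; P3→Y gives 9>6]
(B,P,X): not NE [P3→W gives 8>6]
(B,P,Y): not NE [P1→D gives 8>6; P3→W gives 8>7]
(B,P,Z): not NE [P1→D gives 9>1; P2→Q gives 8>3; P3→W gives 8>3]
(B,P,W): not NE [P2→Q gives 7>4]
(B,Q,X): not NE [P1→C gives 9>3; P2→P gives 6>4; P3→Z gives 9>7]
(B,Q,Y): not NE [P1→D gives 8>0; P2→P gives 6>0; P3→Z gives 9>5]
(B,Q,Z): NE
(B,Q,W): not NE [P3→Z gives 9>3]
(C,P,X): not NE [P3→W gives 7>6]
(C,P,Y): not NE [P2→Q gives 7>0]
(C,P,Z): not NE [P1→D gives 9>2; P3→W gives 7>0]
(C,P,W): not NE [P1→B gives 5>2]
(C,Q,X): not NE [P2→P gives 3>0; P3→W gives 9>6]
(C,Q,Y): not NE [P1→D gives 8>5; P3→W gives 9>5]
(C,Q,Z): not NE [P1→B gives 9>3; P2→P gives 6>5]
(C,Q,W): NE
(D,P,X): not NE [P1→C gives 8>6; P2→Q gives 7>0; P3→W gives 7>4]
(D,P,Y): not NE [P3→W gives 7>4]
(D,P,Z): not NE [P3→W gives 7>3]
(D,P,W): not NE [P1→B gives 5>2; P2→Q gives 4>0]
(D,Q,X): not NE [P1→C gives 9>1; P3→Y gives 7>1]
(D,Q,Y): not NE [P2→P gives 1>0]
(D,Q,Z): not NE [P1→B gives 9>8; P2→P gives 8>6; P3→Y gives 7>4]
(D,Q,W): not NE [P1→C gives 9>2; P3→Y gives 7>6]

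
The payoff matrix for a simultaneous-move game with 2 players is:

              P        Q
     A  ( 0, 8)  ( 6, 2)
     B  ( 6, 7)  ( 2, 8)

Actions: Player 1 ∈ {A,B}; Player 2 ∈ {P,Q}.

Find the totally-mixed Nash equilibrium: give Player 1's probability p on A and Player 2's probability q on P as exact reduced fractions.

P1 indiff ⇒ q·0+(1-q)·6 = q·6+(1-q)·2 ⇒ q(-6) = (1-q)(-4) ⇒ q = 2/5
P2 indiff ⇒ p·8+(1-p)·7 = p·2+(1-p)·8 ⇒ p(6) = (1-p)(1) ⇒ p = 1/7

p=1/7, q=2/5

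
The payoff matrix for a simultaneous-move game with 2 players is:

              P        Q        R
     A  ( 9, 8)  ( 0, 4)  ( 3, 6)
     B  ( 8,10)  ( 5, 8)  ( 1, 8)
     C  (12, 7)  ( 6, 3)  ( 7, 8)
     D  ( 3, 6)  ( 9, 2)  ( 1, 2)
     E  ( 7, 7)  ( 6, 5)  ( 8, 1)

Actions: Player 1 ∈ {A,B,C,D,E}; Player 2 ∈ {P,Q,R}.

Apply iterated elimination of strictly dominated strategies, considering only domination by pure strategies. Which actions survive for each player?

P1 drop A (C beats it: P:12>9 Q:6>0 R:7>3)
P1 drop B (C beats it: P:12>8 Q:6>5 R:7>1)
P2 drop Q (P beats it: C:7>3 D:6>2 E:7>5)
P1 drop D (C beats it: P:12>3 R:7>1)
P1→{C,E} P2→{P,R}

Survivors P1:{C,E} P2:{P,R}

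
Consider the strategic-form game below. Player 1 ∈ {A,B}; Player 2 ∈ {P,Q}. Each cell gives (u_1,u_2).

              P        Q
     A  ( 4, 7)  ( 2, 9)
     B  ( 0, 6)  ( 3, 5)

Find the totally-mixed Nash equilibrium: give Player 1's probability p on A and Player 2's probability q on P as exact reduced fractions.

P1 indiff ⇒ q·4+(1-q)·2 = q·0+(1-q)·3 ⇒ q(4) = (1-q)(1) ⇒ q = 1/5
P2 indiff ⇒ p·7+(1-p)·6 = p·9+(1-p)·5 ⇒ p(-2) = (1-p)(-1) ⇒ p = 1/3

(p,q) = (1/3, 1/5)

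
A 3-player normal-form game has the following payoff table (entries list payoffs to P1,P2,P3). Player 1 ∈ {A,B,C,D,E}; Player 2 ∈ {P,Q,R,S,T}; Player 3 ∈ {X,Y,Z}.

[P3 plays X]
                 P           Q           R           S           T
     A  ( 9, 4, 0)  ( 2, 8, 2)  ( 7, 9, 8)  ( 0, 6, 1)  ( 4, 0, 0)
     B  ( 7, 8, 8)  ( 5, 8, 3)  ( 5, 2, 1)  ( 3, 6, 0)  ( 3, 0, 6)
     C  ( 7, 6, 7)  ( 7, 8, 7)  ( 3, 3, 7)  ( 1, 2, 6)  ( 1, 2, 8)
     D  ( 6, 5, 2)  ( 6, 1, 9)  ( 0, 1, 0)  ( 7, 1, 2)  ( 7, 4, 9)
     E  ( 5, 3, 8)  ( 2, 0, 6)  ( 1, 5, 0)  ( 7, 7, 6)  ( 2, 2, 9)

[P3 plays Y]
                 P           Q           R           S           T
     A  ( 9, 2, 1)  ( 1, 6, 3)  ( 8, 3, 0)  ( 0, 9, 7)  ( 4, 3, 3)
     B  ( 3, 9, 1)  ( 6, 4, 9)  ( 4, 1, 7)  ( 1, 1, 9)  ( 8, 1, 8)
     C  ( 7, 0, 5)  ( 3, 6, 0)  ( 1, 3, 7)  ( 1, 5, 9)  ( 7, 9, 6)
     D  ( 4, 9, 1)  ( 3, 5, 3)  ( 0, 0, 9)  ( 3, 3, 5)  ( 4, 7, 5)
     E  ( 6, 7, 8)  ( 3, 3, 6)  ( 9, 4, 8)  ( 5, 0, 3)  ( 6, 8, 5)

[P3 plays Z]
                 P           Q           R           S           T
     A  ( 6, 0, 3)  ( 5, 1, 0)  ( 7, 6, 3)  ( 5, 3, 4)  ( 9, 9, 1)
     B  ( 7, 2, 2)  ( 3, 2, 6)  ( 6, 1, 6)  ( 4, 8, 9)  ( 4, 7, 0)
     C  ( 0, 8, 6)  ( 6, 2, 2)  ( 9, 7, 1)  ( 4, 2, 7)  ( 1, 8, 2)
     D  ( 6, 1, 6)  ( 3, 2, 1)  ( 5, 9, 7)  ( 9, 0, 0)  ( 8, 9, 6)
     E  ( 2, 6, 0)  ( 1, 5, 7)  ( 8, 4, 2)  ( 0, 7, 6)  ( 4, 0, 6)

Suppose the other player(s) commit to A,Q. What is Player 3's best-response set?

u_3(X vs A,Q) = 2
u_3(Y vs A,Q) = 3
u_3(Z vs A,Q) = 0
max payoff 3 at {Y}

P3 best: {Y}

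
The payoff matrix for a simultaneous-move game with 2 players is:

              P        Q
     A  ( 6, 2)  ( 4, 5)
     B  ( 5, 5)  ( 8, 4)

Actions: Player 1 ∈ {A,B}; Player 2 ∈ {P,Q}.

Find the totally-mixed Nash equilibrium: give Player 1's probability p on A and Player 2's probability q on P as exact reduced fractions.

P1 indiff ⇒ q·6+(1-q)·4 = q·5+(1-q)·8 ⇒ q(1) = (1-q)(4) ⇒ q = 4/5
P2 indiff ⇒ p·2+(1-p)·5 = p·5+(1-p)·4 ⇒ p(-3) = (1-p)(-1) ⇒ p = 1/4

(p,q) = (1/4, 4/5)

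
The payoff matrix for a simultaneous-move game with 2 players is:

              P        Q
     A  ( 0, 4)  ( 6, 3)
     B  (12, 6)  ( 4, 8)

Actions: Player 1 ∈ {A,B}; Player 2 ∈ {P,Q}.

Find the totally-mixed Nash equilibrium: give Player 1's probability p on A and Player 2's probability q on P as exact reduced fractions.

(p,q) = (2/3, 1/7)

P1 indiff ⇒ q·0+(1-q)·6 = q·12+(1-q)·4 ⇒ q(-12) = (1-q)(-2) ⇒ q = 1/7
P2 indiff ⇒ p·4+(1-p)·6 = p·3+(1-p)·8 ⇒ p(1) = (1-p)(2) ⇒ p = 2/3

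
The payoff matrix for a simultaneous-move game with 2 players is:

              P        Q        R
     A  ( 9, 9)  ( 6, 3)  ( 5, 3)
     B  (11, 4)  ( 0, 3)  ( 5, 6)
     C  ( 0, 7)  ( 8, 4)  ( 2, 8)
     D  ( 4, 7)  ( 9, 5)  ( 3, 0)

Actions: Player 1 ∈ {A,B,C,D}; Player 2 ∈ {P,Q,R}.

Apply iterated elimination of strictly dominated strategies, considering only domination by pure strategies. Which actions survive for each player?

P1 drop C (D beats it: P:4>0 Q:9>8 R:3>2)
P2 drop Q (P beats it: A:9>3 B:4>3 D:7>5)
P1 drop D (A beats it: P:9>4 R:5>3)
P1→{A,B} P2→{P,R}

IESDS → P1:{A,B} P2:{P,R}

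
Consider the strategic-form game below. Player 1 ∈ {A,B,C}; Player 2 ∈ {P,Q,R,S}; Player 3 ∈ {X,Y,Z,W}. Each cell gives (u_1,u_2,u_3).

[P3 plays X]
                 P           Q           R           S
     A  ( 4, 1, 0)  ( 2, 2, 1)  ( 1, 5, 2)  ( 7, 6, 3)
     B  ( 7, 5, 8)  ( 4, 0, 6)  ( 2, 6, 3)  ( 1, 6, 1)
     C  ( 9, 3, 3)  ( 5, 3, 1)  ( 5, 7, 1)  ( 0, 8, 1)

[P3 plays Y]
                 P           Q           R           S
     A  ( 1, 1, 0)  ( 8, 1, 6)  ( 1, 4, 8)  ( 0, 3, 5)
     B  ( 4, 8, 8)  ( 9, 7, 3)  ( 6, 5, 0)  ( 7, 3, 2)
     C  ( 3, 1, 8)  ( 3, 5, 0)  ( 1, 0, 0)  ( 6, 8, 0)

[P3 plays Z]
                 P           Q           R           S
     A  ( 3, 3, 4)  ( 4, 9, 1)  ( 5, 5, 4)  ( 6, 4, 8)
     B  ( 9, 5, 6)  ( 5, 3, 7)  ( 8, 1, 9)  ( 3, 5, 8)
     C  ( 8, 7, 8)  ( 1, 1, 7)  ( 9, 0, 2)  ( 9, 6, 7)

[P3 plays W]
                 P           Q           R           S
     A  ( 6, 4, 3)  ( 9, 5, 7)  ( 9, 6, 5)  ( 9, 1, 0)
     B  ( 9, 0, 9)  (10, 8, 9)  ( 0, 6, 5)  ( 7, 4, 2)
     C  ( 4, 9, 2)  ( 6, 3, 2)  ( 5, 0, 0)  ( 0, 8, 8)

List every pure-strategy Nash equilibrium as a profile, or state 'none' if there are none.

(A,P,X): not NE [P1→C gives 9>4; P2→S gives 6>1; P3→Z gives 4>0]
(A,P,Y): not NE [P1→B gives 4>1; P2→R gives 4>1; P3→Z gives 4>0]
(A,P,Z): not NE [P1→B gives 9>3; P2→Q gives 9>3]
(A,P,W): not NE [P1→B gives 9>6; P2→R gives 6>4; P3→Z gives 4>3]
(A,Q,X): not NE [P1→C gives 5>2; P2→S gives 6>2; P3→W gives 7>1]
(A,Q,Y): not NE [P1→B gives 9>8; P2→R gives 4>1; P3→W gives 7>6]
(A,Q,Z): not NE [P1→B gives 5>4; P3→W gives 7>1]
(A,Q,W): not NE [P1→B gives 10>9; P2→R gives 6>5]
(A,R,X): not NE [P1→C gives 5>1; P2→S gives 6>5; P3→Y gives 8>2]
(A,R,Y): not NE [P1→B gives 6>1]
(A,R,Z): not NE [P1→C gives 9>5; P2→Q gives 9>5; P3→Y gives 8>4]
(A,R,W): not NE [P3→Y gives 8>5]
(A,S,X): not NE [P3→Z gives 8>3]
(A,S,Y): not NE [P1→B gives 7>0; P2→R gives 4>3; P3→Z gives 8>5]
(A,S,Z): not NE [P1→C gives 9>6; P2→Q gives 9>4]
(A,S,W): not NE [P2→R gives 6>1; P3→Z gives 8>0]
(B,P,X): not NE [P1→C gives 9>7; P2→S gives 6>5; P3→W gives 9>8]
(B,P,Y): not NE [P3→W gives 9>8]
(B,P,Z): not NE [P3→W gives 9>6]
(B,P,W): not NE [P2→Q gives 8>0]
(B,Q,X): not NE [P1→C gives 5>4; P2→S gives 6>0; P3→W gives 9>6]
(B,Q,Y): not NE [P2→P gives 8>7; P3→W gives 9>3]
(B,Q,Z): not NE [P2→S gives 5>3; P3→W gives 9>7]
(B,Q,W): NE
(B,R,X): not NE [P1→C gives 5>2; P3→Z gives 9>3]
(B,R,Y): not NE [P2→P gives 8>5; P3→Z gives 9>0]
(B,R,Z): not NE [P1→C gives 9>8; P2→S gives 5>1]
(B,R,W): not NE [P1→A gives 9>0; P2→Q gives 8>6; P3→Z gives 9>5]
(B,S,X): not NE [P1→A gives 7>1; P3→Z gives 8>1]
(B,S,Y): not NE [P2→P gives 8>3; P3→Z gives 8>2]
(B,S,Z): not NE [P1→C gives 9>3]
(B,S,W): not NE [P1→A gives 9>7; P2→Q gives 8>4; P3→Z gives 8>2]
(C,P,X): not NE [P2→S gives 8>3; P3→Z gives 8>3]
(C,P,Y): not NE [P1→B gives 4>3; P2→S gives 8>1]
(C,P,Z): not NE [P1→B gives 9>8]
(C,P,W): not NE [P1→B gives 9>4; P3→Z gives 8>2]
(C,Q,X): not NE [P2→S gives 8>3; P3→Z gives 7>1]
(C,Q,Y): not NE [P1→B gives 9>3; P2→S gives 8>5; P3→Z gives 7>0]
(C,Q,Z): not NE [P1→B gives 5>1; P2→P gives 7>1]
(C,Q,W): not NE [P1→B gives 10>6; P2→P gives 9>3; P3→Z gives 7>2]
(C,R,X): not NE [P2→S gives 8>7; P3→Z gives 2>1]
(C,R,Y): not NE [P1→B gives 6>1; P2→S gives 8>0; P3→Z gives 2>0]
(C,R,Z): not NE [P2→P gives 7>0]
(C,R,W): not NE [P1→A gives 9>5; P2→P gives 9>0; P3→Z gives 2>0]
(C,S,X): not NE [P1→A gives 7>0; P3→W gives 8>1]
(C,S,Y): not NE [P1→B gives 7>6; P3→W gives 8>0]
(C,S,Z): not NE [P2→P gives 7>6; P3→W gives 8>7]
(C,S,W): not NE [P1→A gives 9>0; P2→P gives 9>8]

PSNE = {(B,Q,W)}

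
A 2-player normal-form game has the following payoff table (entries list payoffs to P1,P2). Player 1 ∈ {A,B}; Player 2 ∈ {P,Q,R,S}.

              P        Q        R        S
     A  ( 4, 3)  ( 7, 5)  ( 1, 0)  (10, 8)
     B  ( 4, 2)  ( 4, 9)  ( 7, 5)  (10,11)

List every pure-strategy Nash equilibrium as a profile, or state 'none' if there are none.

(A,P): not NE [P2→S gives 8>3]
(A,Q): not NE [P2→S gives 8>5]
(A,R): not NE [P1→B gives 7>1; P2→S gives 8>0]
(A,S): NE
(B,P): not NE [P2→S gives 11>2]
(B,Q): not NE [P1→A gives 7>4; P2→S gives 11>9]
(B,R): not NE [P2→S gives 11>5]
(B,S): NE

PSNE = {(A,S), (B,S)}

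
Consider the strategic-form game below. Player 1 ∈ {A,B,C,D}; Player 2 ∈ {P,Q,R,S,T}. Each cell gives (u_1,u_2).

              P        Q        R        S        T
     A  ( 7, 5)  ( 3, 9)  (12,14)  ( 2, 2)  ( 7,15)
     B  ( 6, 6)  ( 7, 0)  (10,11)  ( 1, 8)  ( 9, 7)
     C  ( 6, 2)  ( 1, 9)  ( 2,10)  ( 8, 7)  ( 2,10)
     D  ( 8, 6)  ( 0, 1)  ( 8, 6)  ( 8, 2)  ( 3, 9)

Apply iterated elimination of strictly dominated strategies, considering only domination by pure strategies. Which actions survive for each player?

IESDS → P1:{A,B} P2:{R,T}

P2 drop P (T beats it: A:15>5 B:7>6 C:10>2 D:9>6)
P2 drop Q (R beats it: A:14>9 B:11>0 C:10>9 D:6>1)
P2 drop S (R beats it: A:14>2 B:11>8 C:10>7 D:6>2)
P1 drop C (A beats it: R:12>2 T:7>2)
P1 drop D (A beats it: R:12>8 T:7>3)
P1→{A,B} P2→{R,T}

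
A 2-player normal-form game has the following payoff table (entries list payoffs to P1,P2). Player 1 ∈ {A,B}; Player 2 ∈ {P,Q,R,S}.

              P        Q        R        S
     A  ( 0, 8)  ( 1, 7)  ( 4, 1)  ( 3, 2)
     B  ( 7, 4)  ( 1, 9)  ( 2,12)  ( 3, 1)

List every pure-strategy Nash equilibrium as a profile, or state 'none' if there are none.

No pure NE.

(A,P): not NE [P1→B gives 7>0]
(A,Q): not NE [P2→P gives 8>7]
(A,R): not NE [P2→P gives 8>1]
(A,S): not NE [P2→P gives 8>2]
(B,P): not NE [P2→R gives 12>4]
(B,Q): not NE [P2→R gives 12>9]
(B,R): not NE [P1→A gives 4>2]
(B,S): not NE [P2→R gives 12>1]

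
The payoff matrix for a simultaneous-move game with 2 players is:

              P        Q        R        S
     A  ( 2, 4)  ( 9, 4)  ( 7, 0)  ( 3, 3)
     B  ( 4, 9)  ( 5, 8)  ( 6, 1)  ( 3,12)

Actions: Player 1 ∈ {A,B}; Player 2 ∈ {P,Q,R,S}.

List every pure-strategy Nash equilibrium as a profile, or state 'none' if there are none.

(A,P): not NE [P1→B gives 4>2]
(A,Q): NE
(A,R): not NE [P2→Q gives 4>0]
(A,S): not NE [P2→Q gives 4>3]
(B,P): not NE [P2→S gives 12>9]
(B,Q): not NE [P1→A gives 9>5; P2→S gives 12>8]
(B,R): not NE [P1→A gives 7>6; P2→S gives 12>1]
(B,S): NE

Nash profiles: (A,Q), (B,S)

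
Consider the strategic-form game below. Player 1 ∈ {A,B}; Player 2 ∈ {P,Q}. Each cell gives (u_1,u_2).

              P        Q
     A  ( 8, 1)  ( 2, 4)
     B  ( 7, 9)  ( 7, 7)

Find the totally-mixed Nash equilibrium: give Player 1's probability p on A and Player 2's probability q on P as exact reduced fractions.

P1 mixes 2/5 on A; P2 mixes 5/6 on P

P1 indiff ⇒ q·8+(1-q)·2 = q·7+(1-q)·7 ⇒ q(1) = (1-q)(5) ⇒ q = 5/6
P2 indiff ⇒ p·1+(1-p)·9 = p·4+(1-p)·7 ⇒ p(-3) = (1-p)(-2) ⇒ p = 2/5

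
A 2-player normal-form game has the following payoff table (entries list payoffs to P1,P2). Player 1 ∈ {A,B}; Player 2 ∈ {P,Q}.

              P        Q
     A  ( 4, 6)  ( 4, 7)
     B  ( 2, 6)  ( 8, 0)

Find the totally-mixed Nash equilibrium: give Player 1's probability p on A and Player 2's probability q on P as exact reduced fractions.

P1 indiff ⇒ q·4+(1-q)·4 = q·2+(1-q)·8 ⇒ q(2) = (1-q)(4) ⇒ q = 2/3
P2 indiff ⇒ p·6+(1-p)·6 = p·7+(1-p)·0 ⇒ p(-1) = (1-p)(-6) ⇒ p = 6/7

(p,q) = (6/7, 2/3)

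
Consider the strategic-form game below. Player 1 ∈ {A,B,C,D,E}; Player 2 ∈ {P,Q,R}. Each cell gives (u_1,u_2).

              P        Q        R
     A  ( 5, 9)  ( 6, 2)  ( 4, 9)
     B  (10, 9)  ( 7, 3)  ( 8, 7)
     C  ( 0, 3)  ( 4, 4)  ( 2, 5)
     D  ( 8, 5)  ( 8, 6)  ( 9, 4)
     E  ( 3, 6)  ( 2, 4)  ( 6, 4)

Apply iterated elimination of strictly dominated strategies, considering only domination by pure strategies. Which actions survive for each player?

P1 drop A (B beats it: P:10>5 Q:7>6 R:8>4)
P1 drop C (B beats it: P:10>0 Q:7>4 R:8>2)
P1 drop E (B beats it: P:10>3 Q:7>2 R:8>6)
P2 drop R (P beats it: B:9>7 D:5>4)
P1→{B,D} P2→{P,Q}

IESDS → P1:{B,D} P2:{P,Q}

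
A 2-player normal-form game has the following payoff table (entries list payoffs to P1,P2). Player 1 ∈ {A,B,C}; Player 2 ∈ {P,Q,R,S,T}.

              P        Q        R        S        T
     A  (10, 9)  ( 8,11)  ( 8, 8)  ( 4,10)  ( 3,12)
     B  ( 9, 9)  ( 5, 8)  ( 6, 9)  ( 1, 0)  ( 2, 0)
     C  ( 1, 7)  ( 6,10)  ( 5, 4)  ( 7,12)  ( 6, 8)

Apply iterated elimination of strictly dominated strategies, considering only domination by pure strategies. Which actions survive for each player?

P1 drop B (A beats it: P:10>9 Q:8>5 R:8>6 S:4>1 T:3>2)
P2 drop P (Q beats it: A:11>9 C:10>7)
P2 drop R (Q beats it: A:11>8 C:10>4)
P1→{A,C} P2→{Q,S,T}

Remaining: P1:{A,C} P2:{Q,S,T}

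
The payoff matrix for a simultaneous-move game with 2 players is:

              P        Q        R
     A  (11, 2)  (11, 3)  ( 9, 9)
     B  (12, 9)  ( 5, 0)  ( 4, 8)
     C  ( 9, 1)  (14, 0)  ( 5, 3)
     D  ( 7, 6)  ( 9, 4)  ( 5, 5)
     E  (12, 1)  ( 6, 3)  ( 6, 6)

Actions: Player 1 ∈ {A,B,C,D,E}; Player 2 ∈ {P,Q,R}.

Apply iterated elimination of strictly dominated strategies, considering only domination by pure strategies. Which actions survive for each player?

P1 drop D (A beats it: P:11>7 Q:11>9 R:9>5)
P2 drop Q (R beats it: A:9>3 B:8>0 C:3>0 E:6>3)
P1 drop C (A beats it: P:11>9 R:9>5)
P1→{A,B,E} P2→{P,R}

IESDS → P1:{A,B,E} P2:{P,R}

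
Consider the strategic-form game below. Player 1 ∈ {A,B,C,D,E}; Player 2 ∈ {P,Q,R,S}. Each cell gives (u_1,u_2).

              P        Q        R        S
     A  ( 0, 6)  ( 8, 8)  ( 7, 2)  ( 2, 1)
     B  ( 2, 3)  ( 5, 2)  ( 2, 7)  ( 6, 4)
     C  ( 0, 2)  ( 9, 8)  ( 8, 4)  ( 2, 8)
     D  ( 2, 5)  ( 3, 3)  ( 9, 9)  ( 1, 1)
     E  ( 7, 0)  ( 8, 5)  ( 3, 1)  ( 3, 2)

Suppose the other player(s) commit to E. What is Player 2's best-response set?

P2 best: {Q}

u_2(P vs E) = 0
u_2(Q vs E) = 5
u_2(R vs E) = 1
u_2(S vs E) = 2
max payoff 5 at {Q}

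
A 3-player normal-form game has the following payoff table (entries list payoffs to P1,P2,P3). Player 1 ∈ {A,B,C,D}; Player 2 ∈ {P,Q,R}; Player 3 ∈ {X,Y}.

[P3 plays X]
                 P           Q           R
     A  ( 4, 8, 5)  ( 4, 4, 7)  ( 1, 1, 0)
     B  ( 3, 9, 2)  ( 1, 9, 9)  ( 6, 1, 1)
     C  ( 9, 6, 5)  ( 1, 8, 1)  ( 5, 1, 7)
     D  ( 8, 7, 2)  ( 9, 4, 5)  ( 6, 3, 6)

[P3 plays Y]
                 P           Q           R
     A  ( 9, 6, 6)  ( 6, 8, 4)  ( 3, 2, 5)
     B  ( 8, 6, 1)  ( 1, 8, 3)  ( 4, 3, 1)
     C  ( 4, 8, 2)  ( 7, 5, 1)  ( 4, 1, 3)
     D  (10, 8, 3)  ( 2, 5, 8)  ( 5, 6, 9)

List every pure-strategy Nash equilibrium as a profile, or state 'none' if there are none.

Nash profiles: (D,P,Y)

(A,P,X): not NE [P1→C gives 9>4; P3→Y gives 6>5]
(A,P,Y): not NE [P1→D gives 10>9; P2→Q gives 8>6]
(A,Q,X): not NE [P1→D gives 9>4; P2→P gives 8>4]
(A,Q,Y): not NE [P1→C gives 7>6; P3→X gives 7>4]
(A,R,X): not NE [P1→D gives 6>1; P2→P gives 8>1; P3→Y gives 5>0]
(A,R,Y): not NE [P1→D gives 5>3; P2→Q gives 8>2]
(B,P,X): not NE [P1→C gives 9>3]
(B,P,Y): not NE [P1→D gives 10>8; P2→Q gives 8>6; P3→X gives 2>1]
(B,Q,X): not NE [P1→D gives 9>1]
(B,Q,Y): not NE [P1→C gives 7>1; P3→X gives 9>3]
(B,R,X): not NE [P2→Q gives 9>1]
(B,R,Y): not NE [P1→D gives 5>4; P2→Q gives 8>3]
(C,P,X): not NE [P2→Q gives 8>6]
(C,P,Y): not NE [P1→D gives 10>4; P3→X gives 5>2]
(C,Q,X): not NE [P1→D gives 9>1]
(C,Q,Y): not NE [P2→P gives 8>5]
(C,R,X): not NE [P1→D gives 6>5; P2→Q gives 8>1]
(C,R,Y): not NE [P1→D gives 5>4; P2→P gives 8>1; P3→X gives 7>3]
(D,P,X): not NE [P1→C gives 9>8; P3→Y gives 3>2]
(D,P,Y): NE
(D,Q,X): not NE [P2→P gives 7>4; P3→Y gives 8>5]
(D,Q,Y): not NE [P1→C gives 7>2; P2→P gives 8>5]
(D,R,X): not NE [P2→P gives 7>3; P3→Y gives 9>6]
(D,R,Y): not NE [P2→P gives 8>6]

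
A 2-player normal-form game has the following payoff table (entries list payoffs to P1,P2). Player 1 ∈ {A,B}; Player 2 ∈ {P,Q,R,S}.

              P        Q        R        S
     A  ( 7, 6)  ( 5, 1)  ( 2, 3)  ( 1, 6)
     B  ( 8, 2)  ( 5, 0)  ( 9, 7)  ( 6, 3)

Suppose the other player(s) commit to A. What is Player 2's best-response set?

argmax u_2 = {P,S}

u_2(P vs A) = 6
u_2(Q vs A) = 1
u_2(R vs A) = 3
u_2(S vs A) = 6
max payoff 6 at {P,S}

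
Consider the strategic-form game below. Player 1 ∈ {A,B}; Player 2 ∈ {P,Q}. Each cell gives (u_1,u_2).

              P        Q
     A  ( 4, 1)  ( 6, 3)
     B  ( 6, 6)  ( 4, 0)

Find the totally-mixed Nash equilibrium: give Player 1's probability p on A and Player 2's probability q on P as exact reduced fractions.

P1 indiff ⇒ q·4+(1-q)·6 = q·6+(1-q)·4 ⇒ q(-2) = (1-q)(-2) ⇒ q = 1/2
P2 indiff ⇒ p·1+(1-p)·6 = p·3+(1-p)·0 ⇒ p(-2) = (1-p)(-6) ⇒ p = 3/4

(p,q) = (3/4, 1/2)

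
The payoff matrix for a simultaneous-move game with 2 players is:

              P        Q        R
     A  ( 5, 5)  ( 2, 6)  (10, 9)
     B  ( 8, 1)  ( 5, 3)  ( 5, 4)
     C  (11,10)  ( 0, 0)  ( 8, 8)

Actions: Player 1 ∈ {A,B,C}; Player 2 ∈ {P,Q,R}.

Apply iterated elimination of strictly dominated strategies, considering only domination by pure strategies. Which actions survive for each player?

P2 drop Q (R beats it: A:9>6 B:4>3 C:8>0)
P1 drop B (C beats it: P:11>8 R:8>5)
P1→{A,C} P2→{P,R}

Survivors P1:{A,C} P2:{P,R}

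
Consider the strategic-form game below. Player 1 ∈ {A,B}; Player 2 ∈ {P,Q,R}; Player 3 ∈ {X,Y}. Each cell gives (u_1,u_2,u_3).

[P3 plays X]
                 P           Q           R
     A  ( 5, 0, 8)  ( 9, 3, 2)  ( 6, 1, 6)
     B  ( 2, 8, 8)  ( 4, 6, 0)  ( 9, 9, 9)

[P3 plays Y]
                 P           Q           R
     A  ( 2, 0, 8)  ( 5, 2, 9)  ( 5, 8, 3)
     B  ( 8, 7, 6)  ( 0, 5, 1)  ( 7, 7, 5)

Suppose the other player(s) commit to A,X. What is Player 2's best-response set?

argmax u_2 = {Q}

u_2(P vs A,X) = 0
u_2(Q vs A,X) = 3
u_2(R vs A,X) = 1
max payoff 3 at {Q}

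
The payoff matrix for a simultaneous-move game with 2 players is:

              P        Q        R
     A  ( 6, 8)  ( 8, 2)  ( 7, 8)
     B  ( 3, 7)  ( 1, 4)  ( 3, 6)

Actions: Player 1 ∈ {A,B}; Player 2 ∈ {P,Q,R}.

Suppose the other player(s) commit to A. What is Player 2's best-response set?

u_2(P vs A) = 8
u_2(Q vs A) = 2
u_2(R vs A) = 8
max payoff 8 at {P,R}

P2 best: {P,R}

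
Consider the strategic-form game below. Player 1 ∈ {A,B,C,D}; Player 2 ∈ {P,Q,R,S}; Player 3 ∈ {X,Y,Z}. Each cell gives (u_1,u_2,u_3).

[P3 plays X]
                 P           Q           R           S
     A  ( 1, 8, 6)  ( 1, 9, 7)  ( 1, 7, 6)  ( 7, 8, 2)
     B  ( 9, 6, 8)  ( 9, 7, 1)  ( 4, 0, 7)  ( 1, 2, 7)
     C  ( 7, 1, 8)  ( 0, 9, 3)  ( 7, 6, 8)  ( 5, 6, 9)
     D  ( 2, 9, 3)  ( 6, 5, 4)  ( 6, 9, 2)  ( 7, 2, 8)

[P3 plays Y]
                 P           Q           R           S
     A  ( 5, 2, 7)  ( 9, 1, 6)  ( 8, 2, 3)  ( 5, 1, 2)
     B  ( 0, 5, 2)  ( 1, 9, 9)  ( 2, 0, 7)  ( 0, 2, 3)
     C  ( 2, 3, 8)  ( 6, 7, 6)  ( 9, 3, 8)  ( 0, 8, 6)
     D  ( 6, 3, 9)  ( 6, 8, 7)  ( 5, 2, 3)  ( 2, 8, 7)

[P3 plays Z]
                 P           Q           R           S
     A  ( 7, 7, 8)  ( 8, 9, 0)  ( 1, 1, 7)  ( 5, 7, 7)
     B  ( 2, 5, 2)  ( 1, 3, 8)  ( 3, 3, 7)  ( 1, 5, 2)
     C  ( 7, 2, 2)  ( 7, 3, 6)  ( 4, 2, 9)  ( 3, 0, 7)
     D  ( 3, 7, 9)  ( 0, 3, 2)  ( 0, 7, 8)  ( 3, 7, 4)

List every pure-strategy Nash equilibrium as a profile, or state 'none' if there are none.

(A,P,X): not NE [P1→B gives 9>1; P2→Q gives 9>8; P3→Z gives 8>6]
(A,P,Y): not NE [P1→D gives 6>5; P3→Z gives 8>7]
(A,P,Z): not NE [P2→Q gives 9>7]
(A,Q,X): not NE [P1→B gives 9>1]
(A,Q,Y): not NE [P2→R gives 2>1; P3→X gives 7>6]
(A,Q,Z): not NE [P3→X gives 7>0]
(A,R,X): not NE [P1→C gives 7>1; P2→Q gives 9>7; P3→Z gives 7>6]
(A,R,Y): not NE [P1→C gives 9>8; P3→Z gives 7>3]
(A,R,Z): not NE [P1→C gives 4>1; P2→Q gives 9>1]
(A,S,X): not NE [P2→Q gives 9>8; P3→Z gives 7>2]
(A,S,Y): not NE [P2→R gives 2>1; P3→Z gives 7>2]
(A,S,Z): not NE [P2→Q gives 9>7]
(B,P,X): not NE [P2→Q gives 7>6]
(B,P,Y): not NE [P1→D gives 6>0; P2→Q gives 9>5; P3→X gives 8>2]
(B,P,Z): not NE [P1→C gives 7>2; P3→X gives 8>2]
(B,Q,X): not NE [P3→Y gives 9>1]
(B,Q,Y): not NE [P1→A gives 9>1]
(B,Q,Z): not NE [P1→A gives 8>1; P2→S gives 5>3; P3→Y gives 9>8]
(B,R,X): not NE [P1→C gives 7>4; P2→Q gives 7>0]
(B,R,Y): not NE [P1→C gives 9>2; P2→Q gives 9>0]
(B,R,Z): not NE [P1→C gives 4>3; P2→S gives 5>3]
(B,S,X): not NE [P1→D gives 7>1; P2→Q gives 7>2]
(B,S,Y): not NE [P1→A gives 5>0; P2→Q gives 9>2; P3→X gives 7>3]
(B,S,Z): not NE [P1→A gives 5>1; P3→X gives 7>2]
(C,P,X): not NE [P1→B gives 9>7; P2→Q gives 9>1]
(C,P,Y): not NE [P1→D gives 6>2; P2→S gives 8>3]
(C,P,Z): not NE [P2→Q gives 3>2; P3→Y gives 8>2]
(C,Q,X): not NE [P1→B gives 9>0; P3→Z gives 6>3]
(C,Q,Y): not NE [P1→A gives 9>6; P2→S gives 8>7]
(C,Q,Z): not NE [P1→A gives 8>7]
(C,R,X): not NE [P2→Q gives 9>6; P3→Z gives 9>8]
(C,R,Y): not NE [P2→S gives 8>3; P3→Z gives 9>8]
(C,R,Z): not NE [P2→Q gives 3>2]
(C,S,X): not NE [P1→D gives 7>5; P2→Q gives 9>6]
(C,S,Y): not NE [P1→A gives 5>0; P3→X gives 9>6]
(C,S,Z): not NE [P1→A gives 5>3; P2→Q gives 3>0; P3→X gives 9>7]
(D,P,X): not NE [P1→B gives 9>2; P3→Z gives 9>3]
(D,P,Y): not NE [P2→S gives 8>3]
(D,P,Z): not NE [P1→C gives 7>3]
(D,Q,X): not NE [P1→B gives 9>6; P2→R gives 9>5; P3→Y gives 7>4]
(D,Q,Y): not NE [P1→A gives 9>6]
(D,Q,Z): not NE [P1→A gives 8>0; P2→S gives 7>3; P3→Y gives 7>2]
(D,R,X): not NE [P1→C gives 7>6; P3→Z gives 8>2]
(D,R,Y): not NE [P1→C gives 9>5; P2→S gives 8>2; P3→Z gives 8>3]
(D,R,Z): not NE [P1→C gives 4>0]
(D,S,X): not NE [P2→R gives 9>2]
(D,S,Y): not NE [P1→A gives 5>2; P3→X gives 8>7]
(D,S,Z): not NE [P1→A gives 5>3; P3→X gives 8>4]

No pure NE.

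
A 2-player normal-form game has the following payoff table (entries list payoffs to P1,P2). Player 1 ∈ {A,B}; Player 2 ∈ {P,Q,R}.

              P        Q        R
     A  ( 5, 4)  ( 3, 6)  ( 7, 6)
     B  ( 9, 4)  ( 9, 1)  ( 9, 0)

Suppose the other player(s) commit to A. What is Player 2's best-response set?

u_2(P vs A) = 4
u_2(Q vs A) = 6
u_2(R vs A) = 6
max payoff 6 at {Q,R}

argmax u_2 = {Q,R}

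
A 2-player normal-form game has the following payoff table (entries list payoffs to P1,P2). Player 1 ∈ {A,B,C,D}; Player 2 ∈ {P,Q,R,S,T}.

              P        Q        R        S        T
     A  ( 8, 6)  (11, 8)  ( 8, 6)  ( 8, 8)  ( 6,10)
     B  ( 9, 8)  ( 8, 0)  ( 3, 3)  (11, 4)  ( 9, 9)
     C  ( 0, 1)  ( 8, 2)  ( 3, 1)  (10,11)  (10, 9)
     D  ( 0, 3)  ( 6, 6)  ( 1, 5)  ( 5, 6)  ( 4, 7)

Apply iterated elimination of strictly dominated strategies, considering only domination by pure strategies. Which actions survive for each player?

P1 drop D (A beats it: P:8>0 Q:11>6 R:8>1 S:8>5 T:6>4)
P2 drop P (T beats it: A:10>6 B:9>8 C:9>1)
P2 drop Q (T beats it: A:10>8 B:9>0 C:9>2)
P2 drop R (S beats it: A:8>6 B:4>3 C:11>1)
P1 drop A (B beats it: S:11>8 T:9>6)
P1→{B,C} P2→{S,T}

Survivors P1:{B,C} P2:{S,T}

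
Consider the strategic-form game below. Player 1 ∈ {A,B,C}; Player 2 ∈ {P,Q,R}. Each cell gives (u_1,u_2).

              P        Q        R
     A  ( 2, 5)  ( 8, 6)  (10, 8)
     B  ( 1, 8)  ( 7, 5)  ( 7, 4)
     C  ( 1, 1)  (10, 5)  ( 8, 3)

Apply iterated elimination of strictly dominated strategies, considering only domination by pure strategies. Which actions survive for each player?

Remaining: P1:{A,C} P2:{Q,R}

P1 drop B (A beats it: P:2>1 Q:8>7 R:10>7)
P2 drop P (Q beats it: A:6>5 C:5>1)
P1→{A,C} P2→{Q,R}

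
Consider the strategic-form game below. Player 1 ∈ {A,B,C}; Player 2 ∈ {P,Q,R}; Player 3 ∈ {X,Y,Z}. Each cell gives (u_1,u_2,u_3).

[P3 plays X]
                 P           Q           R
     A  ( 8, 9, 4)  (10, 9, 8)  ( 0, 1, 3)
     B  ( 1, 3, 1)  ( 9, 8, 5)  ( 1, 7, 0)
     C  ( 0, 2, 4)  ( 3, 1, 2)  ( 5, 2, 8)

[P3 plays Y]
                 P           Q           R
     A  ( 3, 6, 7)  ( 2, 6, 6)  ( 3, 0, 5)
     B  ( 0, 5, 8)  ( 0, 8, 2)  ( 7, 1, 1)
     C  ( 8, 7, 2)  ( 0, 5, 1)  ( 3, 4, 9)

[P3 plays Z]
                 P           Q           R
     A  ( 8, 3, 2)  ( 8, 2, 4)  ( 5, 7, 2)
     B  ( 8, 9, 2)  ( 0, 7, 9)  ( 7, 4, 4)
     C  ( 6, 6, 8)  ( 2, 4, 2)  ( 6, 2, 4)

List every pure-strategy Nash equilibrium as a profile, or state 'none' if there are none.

Nash profiles: (A,Q,X)

(A,P,X): not NE [P3→Y gives 7>4]
(A,P,Y): not NE [P1→C gives 8>3]
(A,P,Z): not NE [P2→R gives 7>3; P3→Y gives 7>2]
(A,Q,X): NE
(A,Q,Y): not NE [P3→X gives 8>6]
(A,Q,Z): not NE [P2→R gives 7>2; P3→X gives 8>4]
(A,R,X): not NE [P1→C gives 5>0; P2→Q gives 9>1; P3→Y gives 5>3]
(A,R,Y): not NE [P1→B gives 7>3; P2→Q gives 6>0]
(A,R,Z): not NE [P1→B gives 7>5; P3→Y gives 5>2]
(B,P,X): not NE [P1→A gives 8>1; P2→Q gives 8>3; P3→Y gives 8>1]
(B,P,Y): not NE [P1→C gives 8>0; P2→Q gives 8>5]
(B,P,Z): not NE [P3→Y gives 8>2]
(B,Q,X): not NE [P1→A gives 10>9; P3→Z gives 9>5]
(B,Q,Y): not NE [P1→A gives 2>0; P3→Z gives 9>2]
(B,Q,Z): not NE [P1→A gives 8>0; P2→P gives 9>7]
(B,R,X): not NE [P1→C gives 5>1; P2→Q gives 8>7; P3→Z gives 4>0]
(B,R,Y): not NE [P2→Q gives 8>1; P3→Z gives 4>1]
(B,R,Z): not NE [P2→P gives 9>4]
(C,P,X): not NE [P1→A gives 8>0; P3→Z gives 8>4]
(C,P,Y): not NE [P3→Z gives 8>2]
(C,P,Z): not NE [P1→B gives 8>6]
(C,Q,X): not NE [P1→A gives 10>3; P2→R gives 2>1]
(C,Q,Y): not NE [P1→A gives 2>0; P2→P gives 7>5; P3→Z gives 2>1]
(C,Q,Z): not NE [P1→A gives 8>2; P2→P gives 6>4]
(C,R,X): not NE [P3→Y gives 9>8]
(C,R,Y): not NE [P1→B gives 7>3; P2→P gives 7>4]
(C,R,Z): not NE [P1→B gives 7>6; P2→P gives 6>2; P3→Y gives 9>4]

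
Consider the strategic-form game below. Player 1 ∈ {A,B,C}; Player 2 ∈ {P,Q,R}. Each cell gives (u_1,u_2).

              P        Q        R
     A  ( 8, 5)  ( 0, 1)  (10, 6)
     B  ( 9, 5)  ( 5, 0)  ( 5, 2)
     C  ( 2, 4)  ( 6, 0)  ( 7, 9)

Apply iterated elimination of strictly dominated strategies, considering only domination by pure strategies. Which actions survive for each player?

Survivors P1:{A,B} P2:{P,R}

P2 drop Q (P beats it: A:5>1 B:5>0 C:4>0)
P1 drop C (A beats it: P:8>2 R:10>7)
P1→{A,B} P2→{P,R}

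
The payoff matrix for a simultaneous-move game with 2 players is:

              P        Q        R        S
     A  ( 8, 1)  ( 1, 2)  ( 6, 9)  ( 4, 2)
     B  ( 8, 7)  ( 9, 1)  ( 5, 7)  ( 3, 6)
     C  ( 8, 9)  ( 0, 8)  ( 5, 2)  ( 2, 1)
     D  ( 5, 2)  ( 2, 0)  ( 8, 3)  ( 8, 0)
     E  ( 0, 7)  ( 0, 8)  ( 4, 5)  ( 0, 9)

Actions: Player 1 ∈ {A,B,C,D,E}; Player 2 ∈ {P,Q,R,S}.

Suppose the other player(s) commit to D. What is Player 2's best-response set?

argmax u_2 = {R}

u_2(P vs D) = 2
u_2(Q vs D) = 0
u_2(R vs D) = 3
u_2(S vs D) = 0
max payoff 3 at {R}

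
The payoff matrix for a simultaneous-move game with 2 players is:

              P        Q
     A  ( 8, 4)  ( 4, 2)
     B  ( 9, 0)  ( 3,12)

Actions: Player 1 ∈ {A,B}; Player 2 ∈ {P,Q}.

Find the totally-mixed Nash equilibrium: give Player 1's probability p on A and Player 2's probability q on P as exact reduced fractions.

P1 indiff ⇒ q·8+(1-q)·4 = q·9+(1-q)·3 ⇒ q(-1) = (1-q)(-1) ⇒ q = 1/2
P2 indiff ⇒ p·4+(1-p)·0 = p·2+(1-p)·12 ⇒ p(2) = (1-p)(12) ⇒ p = 6/7

P1 mixes 6/7 on A; P2 mixes 1/2 on P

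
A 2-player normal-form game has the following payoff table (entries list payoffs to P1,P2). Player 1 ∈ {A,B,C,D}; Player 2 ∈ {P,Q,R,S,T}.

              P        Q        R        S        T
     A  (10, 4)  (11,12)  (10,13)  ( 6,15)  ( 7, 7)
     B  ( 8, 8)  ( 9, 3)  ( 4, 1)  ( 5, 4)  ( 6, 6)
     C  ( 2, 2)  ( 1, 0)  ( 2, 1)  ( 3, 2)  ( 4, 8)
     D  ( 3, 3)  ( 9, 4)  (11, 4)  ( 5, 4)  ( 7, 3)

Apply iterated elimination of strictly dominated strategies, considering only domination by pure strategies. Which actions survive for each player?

Remaining: P1:{A,D} P2:{Q,R,S}

P1 drop B (A beats it: P:10>8 Q:11>9 R:10>4 S:6>5 T:7>6)
P1 drop C (A beats it: P:10>2 Q:11>1 R:10>2 S:6>3 T:7>4)
P2 drop P (Q beats it: A:12>4 D:4>3)
P2 drop T (Q beats it: A:12>7 D:4>3)
P1→{A,D} P2→{Q,R,S}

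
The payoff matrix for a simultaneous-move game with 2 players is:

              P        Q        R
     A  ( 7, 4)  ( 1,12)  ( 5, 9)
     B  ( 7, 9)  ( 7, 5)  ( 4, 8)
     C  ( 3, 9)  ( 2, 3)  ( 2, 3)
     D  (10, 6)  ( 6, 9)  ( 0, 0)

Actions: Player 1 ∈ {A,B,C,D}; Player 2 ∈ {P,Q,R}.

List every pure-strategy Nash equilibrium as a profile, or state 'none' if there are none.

(A,P): not NE [P1→D gives 10>7; P2→Q gives 12>4]
(A,Q): not NE [P1→B gives 7>1]
(A,R): not NE [P2→Q gives 12>9]
(B,P): not NE [P1→D gives 10>7]
(B,Q): not NE [P2→P gives 9>5]
(B,R): not NE [P1→A gives 5>4; P2→P gives 9>8]
(C,P): not NE [P1→D gives 10>3]
(C,Q): not NE [P1→B gives 7>2; P2→P gives 9>3]
(C,R): not NE [P1→A gives 5>2; P2→P gives 9>3]
(D,P): not NE [P2→Q gives 9>6]
(D,Q): not NE [P1→B gives 7>6]
(D,R): not NE [P1→A gives 5>0; P2→Q gives 9>0]

PSNE: ∅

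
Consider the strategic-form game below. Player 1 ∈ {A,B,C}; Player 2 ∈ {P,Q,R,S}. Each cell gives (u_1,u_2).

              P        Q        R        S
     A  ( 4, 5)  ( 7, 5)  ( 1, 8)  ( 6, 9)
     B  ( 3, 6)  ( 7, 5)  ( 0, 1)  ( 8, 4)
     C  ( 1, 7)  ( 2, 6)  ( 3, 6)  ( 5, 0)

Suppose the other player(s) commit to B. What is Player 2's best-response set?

P2 best: {P}

u_2(P vs B) = 6
u_2(Q vs B) = 5
u_2(R vs B) = 1
u_2(S vs B) = 4
max payoff 6 at {P}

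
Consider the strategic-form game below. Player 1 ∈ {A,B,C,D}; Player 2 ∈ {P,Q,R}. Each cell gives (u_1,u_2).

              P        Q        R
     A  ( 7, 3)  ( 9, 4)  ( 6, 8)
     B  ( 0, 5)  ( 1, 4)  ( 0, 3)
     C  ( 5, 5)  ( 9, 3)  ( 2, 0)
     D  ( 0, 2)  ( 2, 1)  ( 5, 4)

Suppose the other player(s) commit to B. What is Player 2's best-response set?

u_2(P vs B) = 5
u_2(Q vs B) = 4
u_2(R vs B) = 3
max payoff 5 at {P}

BR_2 = {P}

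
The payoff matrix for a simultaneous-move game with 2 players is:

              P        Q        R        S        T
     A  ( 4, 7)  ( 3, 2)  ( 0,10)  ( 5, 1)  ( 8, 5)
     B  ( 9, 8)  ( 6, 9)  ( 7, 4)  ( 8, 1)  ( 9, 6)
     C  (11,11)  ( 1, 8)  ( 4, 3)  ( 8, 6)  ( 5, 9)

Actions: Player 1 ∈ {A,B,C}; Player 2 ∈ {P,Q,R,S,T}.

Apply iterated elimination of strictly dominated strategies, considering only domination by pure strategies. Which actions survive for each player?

P1 drop A (B beats it: P:9>4 Q:6>3 R:7>0 S:8>5 T:9>8)
P2 drop R (P beats it: B:8>4 C:11>3)
P2 drop S (P beats it: B:8>1 C:11>6)
P2 drop T (P beats it: B:8>6 C:11>9)
P1→{B,C} P2→{P,Q}

Remaining: P1:{B,C} P2:{P,Q}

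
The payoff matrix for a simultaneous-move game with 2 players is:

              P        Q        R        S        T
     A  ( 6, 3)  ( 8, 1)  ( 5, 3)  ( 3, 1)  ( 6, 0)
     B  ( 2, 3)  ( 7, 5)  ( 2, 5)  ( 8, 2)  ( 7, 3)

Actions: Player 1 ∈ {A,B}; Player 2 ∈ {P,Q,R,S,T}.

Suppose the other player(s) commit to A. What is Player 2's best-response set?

P2 best: {P,R}

u_2(P vs A) = 3
u_2(Q vs A) = 1
u_2(R vs A) = 3
u_2(S vs A) = 1
u_2(T vs A) = 0
max payoff 3 at {P,R}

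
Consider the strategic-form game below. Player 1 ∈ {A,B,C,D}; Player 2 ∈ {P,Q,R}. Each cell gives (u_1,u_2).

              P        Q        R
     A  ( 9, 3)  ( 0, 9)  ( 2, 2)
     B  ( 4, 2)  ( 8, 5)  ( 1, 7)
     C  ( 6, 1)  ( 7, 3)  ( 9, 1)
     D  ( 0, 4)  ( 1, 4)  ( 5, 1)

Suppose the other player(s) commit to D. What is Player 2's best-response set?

u_2(P vs D) = 4
u_2(Q vs D) = 4
u_2(R vs D) = 1
max payoff 4 at {P,Q}

P2 best: {P,Q}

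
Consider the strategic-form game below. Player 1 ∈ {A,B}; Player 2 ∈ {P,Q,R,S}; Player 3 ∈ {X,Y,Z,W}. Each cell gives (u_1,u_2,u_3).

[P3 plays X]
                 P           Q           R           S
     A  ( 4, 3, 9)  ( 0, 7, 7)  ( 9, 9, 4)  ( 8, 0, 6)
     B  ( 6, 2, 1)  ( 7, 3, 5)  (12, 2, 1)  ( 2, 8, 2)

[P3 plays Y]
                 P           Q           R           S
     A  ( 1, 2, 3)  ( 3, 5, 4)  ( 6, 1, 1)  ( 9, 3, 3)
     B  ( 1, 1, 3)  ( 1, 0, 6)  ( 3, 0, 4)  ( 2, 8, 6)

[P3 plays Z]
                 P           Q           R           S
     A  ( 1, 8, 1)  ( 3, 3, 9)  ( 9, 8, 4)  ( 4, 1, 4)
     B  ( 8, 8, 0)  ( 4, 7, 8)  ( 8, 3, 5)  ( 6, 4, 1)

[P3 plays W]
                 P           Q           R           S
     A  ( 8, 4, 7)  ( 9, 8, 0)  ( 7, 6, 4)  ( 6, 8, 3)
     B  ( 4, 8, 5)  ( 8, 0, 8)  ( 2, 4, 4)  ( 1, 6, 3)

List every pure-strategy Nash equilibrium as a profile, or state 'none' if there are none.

NE set: (A,R,Z)

(A,P,X): not NE [P1→B gives 6>4; P2→R gives 9>3]
(A,P,Y): not NE [P2→Q gives 5>2; P3→X gives 9>3]
(A,P,Z): not NE [P1→B gives 8>1; P3→X gives 9>1]
(A,P,W): not NE [P2→S gives 8>4; P3→X gives 9>7]
(A,Q,X): not NE [P1→B gives 7>0; P2→R gives 9>7; P3→Z gives 9>7]
(A,Q,Y): not NE [P3→Z gives 9>4]
(A,Q,Z): not NE [P1→B gives 4>3; P2→R gives 8>3]
(A,Q,W): not NE [P3→Z gives 9>0]
(A,R,X): not NE [P1→B gives 12>9]
(A,R,Y): not NE [P2→Q gives 5>1; P3→W gives 4>1]
(A,R,Z): NE
(A,R,W): not NE [P2→S gives 8>6]
(A,S,X): not NE [P2→R gives 9>0]
(A,S,Y): not NE [P2→Q gives 5>3; P3→X gives 6>3]
(A,S,Z): not NE [P1→B gives 6>4; P2→R gives 8>1; P3→X gives 6>4]
(A,S,W): not NE [P3→X gives 6>3]
(B,P,X): not NE [P2→S gives 8>2; P3→W gives 5>1]
(B,P,Y): not NE [P2→S gives 8>1; P3→W gives 5>3]
(B,P,Z): not NE [P3→W gives 5>0]
(B,P,W): not NE [P1→A gives 8>4]
(B,Q,X): not NE [P2→S gives 8>3; P3→W gives 8>5]
(B,Q,Y): not NE [P1→A gives 3>1; P2→S gives 8>0; P3→W gives 8>6]
(B,Q,Z): not NE [P2→P gives 8>7]
(B,Q,W): not NE [P1→A gives 9>8; P2→P gives 8>0]
(B,R,X): not NE [P2→S gives 8>2; P3→Z gives 5>1]
(B,R,Y): not NE [P1→A gives 6>3; P2→S gives 8>0; P3→Z gives 5>4]
(B,R,Z): not NE [P1→A gives 9>8; P2→P gives 8>3]
(B,R,W): not NE [P1→A gives 7>2; P2→P gives 8>4; P3→Z gives 5>4]
(B,S,X): not NE [P1→A gives 8>2; P3→Y gives 6>2]
(B,S,Y): not NE [P1→A gives 9>2]
(B,S,Z): not NE [P2→P gives 8>4; P3→Y gives 6>1]
(B,S,W): not NE [P1→A gives 6>1; P2→P gives 8>6; P3→Y gives 6>3]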